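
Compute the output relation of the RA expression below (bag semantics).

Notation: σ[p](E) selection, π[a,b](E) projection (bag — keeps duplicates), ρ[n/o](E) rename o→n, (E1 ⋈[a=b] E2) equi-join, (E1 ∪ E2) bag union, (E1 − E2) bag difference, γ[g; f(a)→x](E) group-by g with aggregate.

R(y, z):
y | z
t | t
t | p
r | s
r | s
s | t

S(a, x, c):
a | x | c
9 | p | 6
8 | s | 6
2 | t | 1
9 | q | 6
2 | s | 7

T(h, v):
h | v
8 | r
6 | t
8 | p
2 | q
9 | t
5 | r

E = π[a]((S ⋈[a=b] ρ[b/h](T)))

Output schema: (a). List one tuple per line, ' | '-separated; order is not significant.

Row counts bottom-up:
  S → 5
  T → 6
  ρ[b/h](T) → 6
  (S ⋈[a=b] ρ[b/h](T)) → 6
  π[a]((S ⋈[a=b] ρ[b/h](T))) → 6

== RESULT ==
a
2
2
8
8
9
9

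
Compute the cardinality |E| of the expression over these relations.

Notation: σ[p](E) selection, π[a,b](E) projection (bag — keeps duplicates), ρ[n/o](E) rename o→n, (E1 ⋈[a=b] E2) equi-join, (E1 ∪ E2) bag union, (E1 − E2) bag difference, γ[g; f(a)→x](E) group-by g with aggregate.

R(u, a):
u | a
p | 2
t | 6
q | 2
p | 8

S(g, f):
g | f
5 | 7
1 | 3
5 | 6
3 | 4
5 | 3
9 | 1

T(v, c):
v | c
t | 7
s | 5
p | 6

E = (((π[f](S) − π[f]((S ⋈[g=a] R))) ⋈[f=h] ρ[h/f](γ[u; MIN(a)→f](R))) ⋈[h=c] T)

Per-node cardinality:
  S → 6
  π[f](S) → 6
  S → 6
  R → 4
  (S ⋈[g=a] R) → 0
  π[f]((S ⋈[g=a] R)) → 0
  (π[f](S) − π[f]((S ⋈[g=a] R))) → 6
  R → 4
  γ[u; MIN(a)→f](R) → 3
  ρ[h/f](γ[u; MIN(a)→f](R)) → 3
  ((π[f](S) − π[f]((S ⋈[g=a] R))) ⋈[f=h] ρ[h/f](γ[u; MIN(a)→f](R))) → 1
  T → 3
  (((π[f](S) − π[f]((S ⋈[g=a] R))) ⋈[f=h] ρ[h/f](γ[u; MIN(a)→f](R))) ⋈[h=c] T) → 1

|E| = 1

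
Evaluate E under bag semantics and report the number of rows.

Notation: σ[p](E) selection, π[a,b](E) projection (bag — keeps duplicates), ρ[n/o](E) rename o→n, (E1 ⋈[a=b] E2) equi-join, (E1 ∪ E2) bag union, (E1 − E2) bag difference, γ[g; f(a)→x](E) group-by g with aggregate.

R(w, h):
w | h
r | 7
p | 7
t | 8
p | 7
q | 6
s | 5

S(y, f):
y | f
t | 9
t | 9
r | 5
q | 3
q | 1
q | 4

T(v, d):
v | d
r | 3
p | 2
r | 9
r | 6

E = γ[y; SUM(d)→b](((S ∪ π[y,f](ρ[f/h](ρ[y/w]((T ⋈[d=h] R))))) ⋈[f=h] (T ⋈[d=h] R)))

Per-node cardinality:
  S → 6
  T → 4
  R → 6
  (T ⋈[d=h] R) → 1
  ρ[y/w]((T ⋈[d=h] R)) → 1
  ρ[f/h](ρ[y/w]((T ⋈[d=h] R))) → 1
  π[y,f](ρ[f/h](ρ[y/w]((T ⋈[d=h] R)))) → 1
  (S ∪ π[y,f](ρ[f/h](ρ[y/w]((T ⋈[d=h] R))))) → 7
  T → 4
  R → 6
  (T ⋈[d=h] R) → 1
  ((S ∪ π[y,f](ρ[f/h](ρ[y/w]((T ⋈[d=h] R))))) ⋈[f=h] (T ⋈[d=h] R)) → 1
  γ[y; SUM(d)→b](((S ∪ π[y,f](ρ[f/h](ρ[y/w]((T ⋈[d=h] R))))) ⋈[f=h] (T ⋈[d=h] R))) → 1

|E| = 1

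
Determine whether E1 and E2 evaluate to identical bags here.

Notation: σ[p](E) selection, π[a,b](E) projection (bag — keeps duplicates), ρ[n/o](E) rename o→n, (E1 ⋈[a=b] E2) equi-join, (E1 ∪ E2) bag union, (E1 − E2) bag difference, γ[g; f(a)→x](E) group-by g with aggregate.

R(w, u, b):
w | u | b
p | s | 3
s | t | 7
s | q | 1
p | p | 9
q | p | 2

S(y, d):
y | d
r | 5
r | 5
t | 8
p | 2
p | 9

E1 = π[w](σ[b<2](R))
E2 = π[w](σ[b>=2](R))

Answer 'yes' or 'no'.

E1 stepwise |·|:
  R → 5
  σ[b<2](R) → 1
  π[w](σ[b<2](R)) → 1
E2 stepwise |·|:
  R → 5
  σ[b>=2](R) → 4
  π[w](σ[b>=2](R)) → 4

E1 result:
w
s
E2 result:
w
p
p
q
s
Witness: ('p',) appears 0× in E1 but 2× in E2.

no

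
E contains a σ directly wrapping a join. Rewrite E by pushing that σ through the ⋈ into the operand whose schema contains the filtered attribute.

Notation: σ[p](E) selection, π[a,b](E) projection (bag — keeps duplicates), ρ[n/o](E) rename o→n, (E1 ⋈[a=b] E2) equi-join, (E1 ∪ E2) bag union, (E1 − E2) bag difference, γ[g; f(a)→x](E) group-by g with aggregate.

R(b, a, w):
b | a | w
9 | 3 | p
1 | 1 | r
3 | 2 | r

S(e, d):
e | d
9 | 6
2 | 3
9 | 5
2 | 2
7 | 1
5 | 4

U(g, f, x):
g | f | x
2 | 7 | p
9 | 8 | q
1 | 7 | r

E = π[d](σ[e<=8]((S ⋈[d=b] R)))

σ filters on e, owned by the left side.
E' = π[d]((σ[e<=8](S) ⋈[d=b] R))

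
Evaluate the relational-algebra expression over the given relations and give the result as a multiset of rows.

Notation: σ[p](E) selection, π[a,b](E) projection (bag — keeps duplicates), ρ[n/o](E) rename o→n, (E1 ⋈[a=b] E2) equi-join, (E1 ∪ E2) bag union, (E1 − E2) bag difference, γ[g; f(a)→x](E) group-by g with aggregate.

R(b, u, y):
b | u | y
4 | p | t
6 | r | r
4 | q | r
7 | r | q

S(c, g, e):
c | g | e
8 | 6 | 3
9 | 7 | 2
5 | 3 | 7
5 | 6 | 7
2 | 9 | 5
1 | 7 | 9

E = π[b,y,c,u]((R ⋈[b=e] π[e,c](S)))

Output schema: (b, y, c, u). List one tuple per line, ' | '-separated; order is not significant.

Subexpression sizes:
  R → 4
  S → 6
  π[e,c](S) → 6
  (R ⋈[b=e] π[e,c](S)) → 2
  π[b,y,c,u]((R ⋈[b=e] π[e,c](S))) → 2

== RESULT ==
b | y | c | u
7 | q | 5 | r
7 | q | 5 | r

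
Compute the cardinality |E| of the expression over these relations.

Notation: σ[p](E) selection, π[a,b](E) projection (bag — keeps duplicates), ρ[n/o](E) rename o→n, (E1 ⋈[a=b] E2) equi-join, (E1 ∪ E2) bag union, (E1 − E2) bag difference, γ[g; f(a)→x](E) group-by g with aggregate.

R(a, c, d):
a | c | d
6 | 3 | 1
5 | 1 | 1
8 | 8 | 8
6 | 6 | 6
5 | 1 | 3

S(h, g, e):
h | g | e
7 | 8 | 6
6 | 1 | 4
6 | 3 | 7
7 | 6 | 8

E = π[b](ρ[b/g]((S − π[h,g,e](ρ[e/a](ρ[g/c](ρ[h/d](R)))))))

Per-node cardinality:
  S → 4
  R → 5
  ρ[h/d](R) → 5
  ρ[g/c](ρ[h/d](R)) → 5
  ρ[e/a](ρ[g/c](ρ[h/d](R))) → 5
  π[h,g,e](ρ[e/a](ρ[g/c](ρ[h/d](R)))) → 5
  (S − π[h,g,e](ρ[e/a](ρ[g/c](ρ[h/d](R))))) → 4
  ρ[b/g]((S − π[h,g,e](ρ[e/a](ρ[g/c](ρ[h/d](R)))))) → 4
  π[b](ρ[b/g]((S − π[h,g,e](ρ[e/a](ρ[g/c](ρ[h/d](R))))))) → 4

|E| = 4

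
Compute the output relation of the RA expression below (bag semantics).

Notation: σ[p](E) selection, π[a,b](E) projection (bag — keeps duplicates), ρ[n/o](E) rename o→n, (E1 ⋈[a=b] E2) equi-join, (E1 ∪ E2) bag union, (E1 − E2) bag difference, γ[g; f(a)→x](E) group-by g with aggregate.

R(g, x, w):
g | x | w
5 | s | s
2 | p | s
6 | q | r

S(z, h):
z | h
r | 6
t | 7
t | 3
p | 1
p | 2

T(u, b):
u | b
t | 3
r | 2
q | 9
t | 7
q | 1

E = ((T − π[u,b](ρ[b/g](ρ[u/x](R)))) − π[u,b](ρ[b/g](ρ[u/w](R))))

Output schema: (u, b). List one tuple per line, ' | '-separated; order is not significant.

Stepwise |·|:
  T → 5
  R → 3
  ρ[u/x](R) → 3
  ρ[b/g](ρ[u/x](R)) → 3
  π[u,b](ρ[b/g](ρ[u/x](R))) → 3
  (T − π[u,b](ρ[b/g](ρ[u/x](R)))) → 5
  R → 3
  ρ[u/w](R) → 3
  ρ[b/g](ρ[u/w](R)) → 3
  π[u,b](ρ[b/g](ρ[u/w](R))) → 3
  ((T − π[u,b](ρ[b/g](ρ[u/x](R)))) − π[u,b](ρ[b/g](ρ[u/w](R)))) → 5

== RESULT ==
u | b
q | 1
q | 9
r | 2
t | 3
t | 7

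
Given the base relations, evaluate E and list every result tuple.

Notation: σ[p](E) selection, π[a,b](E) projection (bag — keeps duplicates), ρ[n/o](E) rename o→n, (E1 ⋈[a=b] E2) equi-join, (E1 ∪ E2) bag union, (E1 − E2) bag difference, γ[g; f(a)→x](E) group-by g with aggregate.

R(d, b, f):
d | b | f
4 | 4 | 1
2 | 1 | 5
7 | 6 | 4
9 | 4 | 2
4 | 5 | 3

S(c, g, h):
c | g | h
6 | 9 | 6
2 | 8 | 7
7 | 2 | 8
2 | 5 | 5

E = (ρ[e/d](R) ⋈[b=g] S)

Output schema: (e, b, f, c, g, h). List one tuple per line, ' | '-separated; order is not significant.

Per-node cardinality:
  R → 5
  ρ[e/d](R) → 5
  S → 4
  (ρ[e/d](R) ⋈[b=g] S) → 1

== RESULT ==
e | b | f | c | g | h
4 | 5 | 3 | 2 | 5 | 5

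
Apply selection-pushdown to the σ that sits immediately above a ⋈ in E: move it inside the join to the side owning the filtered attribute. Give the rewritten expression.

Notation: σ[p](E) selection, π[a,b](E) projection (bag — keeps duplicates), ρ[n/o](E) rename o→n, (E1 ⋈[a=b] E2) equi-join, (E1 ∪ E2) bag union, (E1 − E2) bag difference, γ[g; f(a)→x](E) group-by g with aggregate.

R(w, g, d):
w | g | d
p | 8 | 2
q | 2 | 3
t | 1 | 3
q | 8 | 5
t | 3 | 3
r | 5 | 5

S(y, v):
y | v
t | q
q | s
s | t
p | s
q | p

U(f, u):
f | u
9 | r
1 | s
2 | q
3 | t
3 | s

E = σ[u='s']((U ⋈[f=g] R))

σ filters on u, owned by the left side.
E' = (σ[u='s'](U) ⋈[f=g] R)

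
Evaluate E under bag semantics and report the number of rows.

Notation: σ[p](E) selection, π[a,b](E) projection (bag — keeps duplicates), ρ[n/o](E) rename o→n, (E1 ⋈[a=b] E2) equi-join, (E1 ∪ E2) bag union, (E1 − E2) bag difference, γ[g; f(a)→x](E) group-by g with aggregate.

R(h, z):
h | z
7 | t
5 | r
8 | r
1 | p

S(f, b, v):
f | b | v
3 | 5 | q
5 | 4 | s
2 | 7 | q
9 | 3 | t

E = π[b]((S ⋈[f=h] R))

Subexpression sizes:
  S → 4
  R → 4
  (S ⋈[f=h] R) → 1
  π[b]((S ⋈[f=h] R)) → 1

|E| = 1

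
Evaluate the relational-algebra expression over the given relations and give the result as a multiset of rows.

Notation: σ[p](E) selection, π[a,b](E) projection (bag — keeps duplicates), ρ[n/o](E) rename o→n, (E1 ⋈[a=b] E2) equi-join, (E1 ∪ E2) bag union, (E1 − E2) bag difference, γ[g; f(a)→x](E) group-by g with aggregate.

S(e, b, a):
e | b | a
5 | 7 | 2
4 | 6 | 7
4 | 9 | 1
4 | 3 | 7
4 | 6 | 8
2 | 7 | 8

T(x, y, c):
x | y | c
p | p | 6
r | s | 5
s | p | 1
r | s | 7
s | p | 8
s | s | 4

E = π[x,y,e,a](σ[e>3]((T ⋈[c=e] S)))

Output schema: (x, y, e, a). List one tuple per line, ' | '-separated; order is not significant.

Row counts bottom-up:
  T → 6
  S → 6
  (T ⋈[c=e] S) → 5
  σ[e>3]((T ⋈[c=e] S)) → 5
  π[x,y,e,a](σ[e>3]((T ⋈[c=e] S))) → 5

== RESULT ==
x | y | e | a
r | s | 5 | 2
s | s | 4 | 1
s | s | 4 | 7
s | s | 4 | 7
s | s | 4 | 8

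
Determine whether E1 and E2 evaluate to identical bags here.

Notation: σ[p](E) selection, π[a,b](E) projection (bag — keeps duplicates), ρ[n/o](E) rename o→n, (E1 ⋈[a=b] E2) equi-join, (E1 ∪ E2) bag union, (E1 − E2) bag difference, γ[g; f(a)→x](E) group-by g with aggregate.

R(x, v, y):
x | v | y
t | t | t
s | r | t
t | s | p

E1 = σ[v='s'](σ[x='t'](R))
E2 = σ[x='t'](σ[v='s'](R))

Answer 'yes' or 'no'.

E1 subexpression sizes:
  R → 3
  σ[x='t'](R) → 2
  σ[v='s'](σ[x='t'](R)) → 1
E2 subexpression sizes:
  R → 3
  σ[v='s'](R) → 1
  σ[x='t'](σ[v='s'](R)) → 1

E1 and E2 produce the same multiset:
x | v | y
t | s | p

yes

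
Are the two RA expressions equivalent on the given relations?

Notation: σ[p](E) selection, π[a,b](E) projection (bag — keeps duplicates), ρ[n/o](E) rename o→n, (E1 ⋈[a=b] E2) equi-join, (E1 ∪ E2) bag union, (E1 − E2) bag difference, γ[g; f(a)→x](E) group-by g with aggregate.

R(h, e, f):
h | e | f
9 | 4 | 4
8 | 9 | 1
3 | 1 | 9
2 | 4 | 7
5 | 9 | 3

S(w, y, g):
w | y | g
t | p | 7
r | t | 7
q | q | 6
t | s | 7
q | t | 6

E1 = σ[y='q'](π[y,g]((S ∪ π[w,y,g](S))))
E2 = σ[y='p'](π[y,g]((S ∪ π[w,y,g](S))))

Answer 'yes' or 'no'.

E1 per-node cardinality:
  S → 5
  S → 5
  π[w,y,g](S) → 5
  (S ∪ π[w,y,g](S)) → 10
  π[y,g]((S ∪ π[w,y,g](S))) → 10
  σ[y='q'](π[y,g]((S ∪ π[w,y,g](S)))) → 2
E2 per-node cardinality:
  S → 5
  S → 5
  π[w,y,g](S) → 5
  (S ∪ π[w,y,g](S)) → 10
  π[y,g]((S ∪ π[w,y,g](S))) → 10
  σ[y='p'](π[y,g]((S ∪ π[w,y,g](S)))) → 2

E1 result:
y | g
q | 6
q | 6
E2 result:
y | g
p | 7
p | 7
Witness: ('p', 7) appears 0× in E1 but 2× in E2.

no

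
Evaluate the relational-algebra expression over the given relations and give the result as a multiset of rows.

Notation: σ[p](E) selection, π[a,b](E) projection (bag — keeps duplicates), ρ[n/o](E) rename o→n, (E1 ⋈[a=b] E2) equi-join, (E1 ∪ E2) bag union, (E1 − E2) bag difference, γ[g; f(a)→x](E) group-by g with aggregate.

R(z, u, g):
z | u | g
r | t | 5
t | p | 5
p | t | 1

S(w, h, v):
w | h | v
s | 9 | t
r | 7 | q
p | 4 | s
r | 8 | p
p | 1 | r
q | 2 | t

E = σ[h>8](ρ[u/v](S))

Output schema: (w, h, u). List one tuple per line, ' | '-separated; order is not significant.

Per-node cardinality:
  S → 6
  ρ[u/v](S) → 6
  σ[h>8](ρ[u/v](S)) → 1

== RESULT ==
w | h | u
s | 9 | t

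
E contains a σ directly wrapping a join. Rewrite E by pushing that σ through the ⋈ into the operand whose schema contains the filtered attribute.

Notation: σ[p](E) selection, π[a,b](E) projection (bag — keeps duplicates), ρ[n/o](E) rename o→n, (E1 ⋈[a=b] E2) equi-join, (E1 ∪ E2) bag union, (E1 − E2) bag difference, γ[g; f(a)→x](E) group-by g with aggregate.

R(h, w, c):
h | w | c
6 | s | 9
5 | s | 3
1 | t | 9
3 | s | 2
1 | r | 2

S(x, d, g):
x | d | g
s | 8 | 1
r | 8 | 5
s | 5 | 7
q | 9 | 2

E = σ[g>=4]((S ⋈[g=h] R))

σ filters on g, owned by the left side.
E' = (σ[g>=4](S) ⋈[g=h] R)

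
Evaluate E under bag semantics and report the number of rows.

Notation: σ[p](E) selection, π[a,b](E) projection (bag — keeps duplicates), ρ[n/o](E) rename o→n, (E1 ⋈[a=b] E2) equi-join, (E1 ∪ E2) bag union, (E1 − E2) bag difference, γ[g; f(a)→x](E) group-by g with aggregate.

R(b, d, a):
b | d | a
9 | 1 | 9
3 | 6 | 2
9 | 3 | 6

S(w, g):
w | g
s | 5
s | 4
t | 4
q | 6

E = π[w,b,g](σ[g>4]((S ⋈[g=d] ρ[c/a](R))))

Per-node cardinality:
  S → 4
  R → 3
  ρ[c/a](R) → 3
  (S ⋈[g=d] ρ[c/a](R)) → 1
  σ[g>4]((S ⋈[g=d] ρ[c/a](R))) → 1
  π[w,b,g](σ[g>4]((S ⋈[g=d] ρ[c/a](R)))) → 1

|E| = 1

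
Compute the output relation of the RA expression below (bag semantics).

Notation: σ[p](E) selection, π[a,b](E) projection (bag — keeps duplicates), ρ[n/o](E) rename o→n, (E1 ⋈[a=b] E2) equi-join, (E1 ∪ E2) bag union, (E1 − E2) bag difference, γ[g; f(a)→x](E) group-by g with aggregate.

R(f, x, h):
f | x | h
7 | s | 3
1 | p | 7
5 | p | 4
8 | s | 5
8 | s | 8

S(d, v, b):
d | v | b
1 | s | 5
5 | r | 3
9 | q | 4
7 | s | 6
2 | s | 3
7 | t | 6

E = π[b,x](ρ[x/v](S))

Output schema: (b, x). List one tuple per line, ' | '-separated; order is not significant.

Row counts bottom-up:
  S → 6
  ρ[x/v](S) → 6
  π[b,x](ρ[x/v](S)) → 6

== RESULT ==
b | x
3 | r
3 | s
4 | q
5 | s
6 | s
6 | t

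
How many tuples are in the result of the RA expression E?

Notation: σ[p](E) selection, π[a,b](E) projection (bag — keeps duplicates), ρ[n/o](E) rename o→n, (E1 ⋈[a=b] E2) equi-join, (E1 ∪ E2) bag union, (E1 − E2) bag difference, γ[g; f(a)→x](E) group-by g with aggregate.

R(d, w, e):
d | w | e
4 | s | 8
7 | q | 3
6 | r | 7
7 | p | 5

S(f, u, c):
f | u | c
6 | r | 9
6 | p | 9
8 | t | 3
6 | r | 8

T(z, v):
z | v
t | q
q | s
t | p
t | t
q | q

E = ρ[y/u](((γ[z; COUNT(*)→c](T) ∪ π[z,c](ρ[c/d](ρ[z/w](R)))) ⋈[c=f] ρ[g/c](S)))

Row counts bottom-up:
  T → 5
  γ[z; COUNT(*)→c](T) → 2
  R → 4
  ρ[z/w](R) → 4
  ρ[c/d](ρ[z/w](R)) → 4
  π[z,c](ρ[c/d](ρ[z/w](R))) → 4
  (γ[z; COUNT(*)→c](T) ∪ π[z,c](ρ[c/d](ρ[z/w](R)))) → 6
  S → 4
  ρ[g/c](S) → 4
  ((γ[z; COUNT(*)→c](T) ∪ π[z,c](ρ[c/d](ρ[z/w](R)))) ⋈[c=f] ρ[g/c](S)) → 3
  ρ[y/u](((γ[z; COUNT(*)→c](T) ∪ π[z,c](ρ[c/d](ρ[z/w](R)))) ⋈[c=f] ρ[g/c](S))) → 3

|E| = 3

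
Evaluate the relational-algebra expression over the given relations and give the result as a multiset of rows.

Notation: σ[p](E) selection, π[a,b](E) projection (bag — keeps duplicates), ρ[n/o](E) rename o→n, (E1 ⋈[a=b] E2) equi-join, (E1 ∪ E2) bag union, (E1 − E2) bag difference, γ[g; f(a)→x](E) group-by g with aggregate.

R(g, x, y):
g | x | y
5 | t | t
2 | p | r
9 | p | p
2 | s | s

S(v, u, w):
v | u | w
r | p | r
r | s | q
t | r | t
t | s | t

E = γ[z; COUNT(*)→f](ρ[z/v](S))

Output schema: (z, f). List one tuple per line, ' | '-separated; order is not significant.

Row counts bottom-up:
  S → 4
  ρ[z/v](S) → 4
  γ[z; COUNT(*)→f](ρ[z/v](S)) → 2

== RESULT ==
z | f
r | 2
t | 2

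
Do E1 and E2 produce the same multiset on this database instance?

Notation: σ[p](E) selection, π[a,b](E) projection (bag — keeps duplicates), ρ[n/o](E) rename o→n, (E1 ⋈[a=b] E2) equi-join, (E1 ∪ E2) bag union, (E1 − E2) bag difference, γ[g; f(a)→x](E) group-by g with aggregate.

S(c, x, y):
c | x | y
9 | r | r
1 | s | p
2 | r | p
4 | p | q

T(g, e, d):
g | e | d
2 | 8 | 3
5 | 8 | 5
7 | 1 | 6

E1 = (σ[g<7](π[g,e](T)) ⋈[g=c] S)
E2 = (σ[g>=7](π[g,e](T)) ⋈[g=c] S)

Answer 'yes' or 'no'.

E1 stepwise |·|:
  T → 3
  π[g,e](T) → 3
  σ[g<7](π[g,e](T)) → 2
  S → 4
  (σ[g<7](π[g,e](T)) ⋈[g=c] S) → 1
E2 stepwise |·|:
  T → 3
  π[g,e](T) → 3
  σ[g>=7](π[g,e](T)) → 1
  S → 4
  (σ[g>=7](π[g,e](T)) ⋈[g=c] S) → 0

E1 result:
g | e | c | x | y
2 | 8 | 2 | r | p
E2 result:
g | e | c | x | y
(0 rows)
Witness: (2, 8, 2, 'r', 'p') appears 1× in E1 but 0× in E2.

no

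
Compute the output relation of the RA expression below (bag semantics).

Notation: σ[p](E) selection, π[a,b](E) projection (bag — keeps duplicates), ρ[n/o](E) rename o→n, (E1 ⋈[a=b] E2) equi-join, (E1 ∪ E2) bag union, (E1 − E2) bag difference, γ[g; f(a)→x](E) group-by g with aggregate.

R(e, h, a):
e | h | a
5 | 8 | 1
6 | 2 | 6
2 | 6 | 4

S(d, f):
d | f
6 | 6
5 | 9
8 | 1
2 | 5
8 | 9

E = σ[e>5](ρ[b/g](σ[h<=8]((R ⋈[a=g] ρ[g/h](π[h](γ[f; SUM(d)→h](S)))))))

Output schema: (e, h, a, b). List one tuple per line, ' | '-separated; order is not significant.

Per-node cardinality:
  R → 3
  S → 5
  γ[f; SUM(d)→h](S) → 4
  π[h](γ[f; SUM(d)→h](S)) → 4
  ρ[g/h](π[h](γ[f; SUM(d)→h](S))) → 4
  (R ⋈[a=g] ρ[g/h](π[h](γ[f; SUM(d)→h](S)))) → 1
  σ[h<=8]((R ⋈[a=g] ρ[g/h](π[h](γ[f; SUM(d)→h](S))))) → 1
  ρ[b/g](σ[h<=8]((R ⋈[a=g] ρ[g/h](π[h](γ[f; SUM(d)→h](S)))))) → 1
  σ[e>5](ρ[b/g](σ[h<=8]((R ⋈[a=g] ρ[g/h](π[h](γ[f; SUM(d)→h](S))))))) → 1

== RESULT ==
e | h | a | b
6 | 2 | 6 | 6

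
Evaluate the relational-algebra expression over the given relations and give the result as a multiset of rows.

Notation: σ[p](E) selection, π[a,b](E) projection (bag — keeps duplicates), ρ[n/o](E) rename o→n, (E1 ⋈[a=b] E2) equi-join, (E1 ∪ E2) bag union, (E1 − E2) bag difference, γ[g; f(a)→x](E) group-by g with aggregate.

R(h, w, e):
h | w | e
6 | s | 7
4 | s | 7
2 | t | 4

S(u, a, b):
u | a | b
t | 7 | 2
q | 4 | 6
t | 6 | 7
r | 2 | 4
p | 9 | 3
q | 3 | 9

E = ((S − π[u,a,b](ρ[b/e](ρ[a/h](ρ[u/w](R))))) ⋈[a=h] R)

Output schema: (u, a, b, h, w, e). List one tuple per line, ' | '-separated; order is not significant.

Per-node cardinality:
  S → 6
  R → 3
  ρ[u/w](R) → 3
  ρ[a/h](ρ[u/w](R)) → 3
  ρ[b/e](ρ[a/h](ρ[u/w](R))) → 3
  π[u,a,b](ρ[b/e](ρ[a/h](ρ[u/w](R)))) → 3
  (S − π[u,a,b](ρ[b/e](ρ[a/h](ρ[u/w](R))))) → 6
  R → 3
  ((S − π[u,a,b](ρ[b/e](ρ[a/h](ρ[u/w](R))))) ⋈[a=h] R) → 3

== RESULT ==
u | a | b | h | w | e
q | 4 | 6 | 4 | s | 7
r | 2 | 4 | 2 | t | 4
t | 6 | 7 | 6 | s | 7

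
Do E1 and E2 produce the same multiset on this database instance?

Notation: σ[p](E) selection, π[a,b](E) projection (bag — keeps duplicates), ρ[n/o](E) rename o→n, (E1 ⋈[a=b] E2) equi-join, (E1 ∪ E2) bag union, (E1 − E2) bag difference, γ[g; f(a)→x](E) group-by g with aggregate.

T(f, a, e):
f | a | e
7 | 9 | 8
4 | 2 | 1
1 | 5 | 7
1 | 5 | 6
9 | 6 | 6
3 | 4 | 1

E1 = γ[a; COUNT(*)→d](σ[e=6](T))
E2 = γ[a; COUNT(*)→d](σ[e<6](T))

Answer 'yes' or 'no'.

E1 subexpression sizes:
  T → 6
  σ[e=6](T) → 2
  γ[a; COUNT(*)→d](σ[e=6](T)) → 2
E2 subexpression sizes:
  T → 6
  σ[e<6](T) → 2
  γ[a; COUNT(*)→d](σ[e<6](T)) → 2

E1 result:
a | d
5 | 1
6 | 1
E2 result:
a | d
2 | 1
4 | 1
Witness: (6, 1) appears 1× in E1 but 0× in E2.

no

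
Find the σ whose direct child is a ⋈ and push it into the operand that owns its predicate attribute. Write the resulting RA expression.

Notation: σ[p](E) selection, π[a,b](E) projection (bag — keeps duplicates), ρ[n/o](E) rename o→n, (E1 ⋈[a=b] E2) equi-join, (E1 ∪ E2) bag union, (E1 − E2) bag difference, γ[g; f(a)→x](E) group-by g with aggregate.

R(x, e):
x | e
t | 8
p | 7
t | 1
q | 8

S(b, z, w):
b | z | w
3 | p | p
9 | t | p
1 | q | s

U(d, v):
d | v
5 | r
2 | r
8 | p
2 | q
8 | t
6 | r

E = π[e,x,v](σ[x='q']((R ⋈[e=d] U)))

σ filters on x, owned by the left side.
E' = π[e,x,v]((σ[x='q'](R) ⋈[e=d] U))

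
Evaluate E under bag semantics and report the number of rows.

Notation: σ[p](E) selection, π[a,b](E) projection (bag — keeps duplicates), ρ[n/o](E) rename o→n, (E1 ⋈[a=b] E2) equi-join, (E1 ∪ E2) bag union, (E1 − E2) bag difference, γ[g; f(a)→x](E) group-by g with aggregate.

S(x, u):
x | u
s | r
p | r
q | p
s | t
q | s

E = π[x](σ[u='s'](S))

Per-node cardinality:
  S → 5
  σ[u='s'](S) → 1
  π[x](σ[u='s'](S)) → 1

|E| = 1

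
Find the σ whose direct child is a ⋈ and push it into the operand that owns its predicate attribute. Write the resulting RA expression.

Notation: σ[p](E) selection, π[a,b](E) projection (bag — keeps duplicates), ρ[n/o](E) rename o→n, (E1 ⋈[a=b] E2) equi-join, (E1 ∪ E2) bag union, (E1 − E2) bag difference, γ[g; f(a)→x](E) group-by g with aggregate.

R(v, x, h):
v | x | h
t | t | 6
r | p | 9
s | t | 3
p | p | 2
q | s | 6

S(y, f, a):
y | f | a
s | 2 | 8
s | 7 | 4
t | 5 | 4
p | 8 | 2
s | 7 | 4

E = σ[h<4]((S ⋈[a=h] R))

σ filters on h, owned by the right side.
E' = (S ⋈[a=h] σ[h<4](R))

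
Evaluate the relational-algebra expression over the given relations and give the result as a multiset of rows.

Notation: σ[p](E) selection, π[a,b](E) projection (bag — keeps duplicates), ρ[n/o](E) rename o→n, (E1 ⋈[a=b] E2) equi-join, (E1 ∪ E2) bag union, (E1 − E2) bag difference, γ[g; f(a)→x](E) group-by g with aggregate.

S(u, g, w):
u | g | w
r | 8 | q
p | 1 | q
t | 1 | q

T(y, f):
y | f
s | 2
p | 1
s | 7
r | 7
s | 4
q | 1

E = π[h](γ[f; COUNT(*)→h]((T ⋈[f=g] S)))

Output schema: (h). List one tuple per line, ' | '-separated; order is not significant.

Per-node cardinality:
  T → 6
  S → 3
  (T ⋈[f=g] S) → 4
  γ[f; COUNT(*)→h]((T ⋈[f=g] S)) → 1
  π[h](γ[f; COUNT(*)→h]((T ⋈[f=g] S))) → 1

== RESULT ==
h
4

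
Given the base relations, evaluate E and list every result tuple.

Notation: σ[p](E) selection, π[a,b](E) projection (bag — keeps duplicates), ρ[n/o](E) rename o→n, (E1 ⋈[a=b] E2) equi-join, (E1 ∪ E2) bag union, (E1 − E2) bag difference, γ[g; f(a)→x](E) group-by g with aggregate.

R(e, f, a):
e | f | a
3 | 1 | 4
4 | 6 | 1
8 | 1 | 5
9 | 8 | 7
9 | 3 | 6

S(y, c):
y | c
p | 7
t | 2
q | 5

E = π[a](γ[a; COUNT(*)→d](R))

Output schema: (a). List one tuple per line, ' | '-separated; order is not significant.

Stepwise |·|:
  R → 5
  γ[a; COUNT(*)→d](R) → 5
  π[a](γ[a; COUNT(*)→d](R)) → 5

== RESULT ==
a
1
4
5
6
7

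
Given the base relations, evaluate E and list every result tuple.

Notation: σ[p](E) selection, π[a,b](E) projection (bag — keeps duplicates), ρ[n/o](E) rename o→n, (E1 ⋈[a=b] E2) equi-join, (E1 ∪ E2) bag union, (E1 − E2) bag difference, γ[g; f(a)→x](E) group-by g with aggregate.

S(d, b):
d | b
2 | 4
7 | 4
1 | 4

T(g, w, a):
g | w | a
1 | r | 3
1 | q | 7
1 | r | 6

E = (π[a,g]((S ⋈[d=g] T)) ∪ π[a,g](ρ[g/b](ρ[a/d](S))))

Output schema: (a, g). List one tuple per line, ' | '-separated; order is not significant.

Subexpression sizes:
  S → 3
  T → 3
  (S ⋈[d=g] T) → 3
  π[a,g]((S ⋈[d=g] T)) → 3
  S → 3
  ρ[a/d](S) → 3
  ρ[g/b](ρ[a/d](S)) → 3
  π[a,g](ρ[g/b](ρ[a/d](S))) → 3
  (π[a,g]((S ⋈[d=g] T)) ∪ π[a,g](ρ[g/b](ρ[a/d](S)))) → 6

== RESULT ==
a | g
1 | 4
2 | 4
3 | 1
6 | 1
7 | 1
7 | 4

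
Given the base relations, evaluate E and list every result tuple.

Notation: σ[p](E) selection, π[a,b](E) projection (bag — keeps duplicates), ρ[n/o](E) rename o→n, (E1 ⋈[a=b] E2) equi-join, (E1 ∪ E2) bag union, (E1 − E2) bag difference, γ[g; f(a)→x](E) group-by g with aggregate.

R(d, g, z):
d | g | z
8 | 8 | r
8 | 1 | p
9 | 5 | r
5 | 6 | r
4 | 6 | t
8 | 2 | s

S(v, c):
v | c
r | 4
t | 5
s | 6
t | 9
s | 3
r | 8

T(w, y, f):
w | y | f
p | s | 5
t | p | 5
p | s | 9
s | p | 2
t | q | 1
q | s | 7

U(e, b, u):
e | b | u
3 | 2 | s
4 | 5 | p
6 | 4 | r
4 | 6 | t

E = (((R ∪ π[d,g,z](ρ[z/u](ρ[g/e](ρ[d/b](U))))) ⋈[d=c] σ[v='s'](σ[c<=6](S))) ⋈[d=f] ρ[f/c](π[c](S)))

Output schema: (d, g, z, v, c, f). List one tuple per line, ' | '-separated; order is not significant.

Subexpression sizes:
  R → 6
  U → 4
  ρ[d/b](U) → 4
  ρ[g/e](ρ[d/b](U)) → 4
  ρ[z/u](ρ[g/e](ρ[d/b](U))) → 4
  π[d,g,z](ρ[z/u](ρ[g/e](ρ[d/b](U)))) → 4
  (R ∪ π[d,g,z](ρ[z/u](ρ[g/e](ρ[d/b](U))))) → 10
  S → 6
  σ[c<=6](S) → 4
  σ[v='s'](σ[c<=6](S)) → 2
  ((R ∪ π[d,g,z](ρ[z/u](ρ[g/e](ρ[d/b](U))))) ⋈[d=c] σ[v='s'](σ[c<=6](S))) → 1
  S → 6
  π[c](S) → 6
  ρ[f/c](π[c](S)) → 6
  (((R ∪ π[d,g,z](ρ[z/u](ρ[g/e](ρ[d/b](U))))) ⋈[d=c] σ[v='s'](σ[c<=6](S))) ⋈[d=f] ρ[f/c](π[c](S))) → 1

== RESULT ==
d | g | z | v | c | f
6 | 4 | t | s | 6 | 6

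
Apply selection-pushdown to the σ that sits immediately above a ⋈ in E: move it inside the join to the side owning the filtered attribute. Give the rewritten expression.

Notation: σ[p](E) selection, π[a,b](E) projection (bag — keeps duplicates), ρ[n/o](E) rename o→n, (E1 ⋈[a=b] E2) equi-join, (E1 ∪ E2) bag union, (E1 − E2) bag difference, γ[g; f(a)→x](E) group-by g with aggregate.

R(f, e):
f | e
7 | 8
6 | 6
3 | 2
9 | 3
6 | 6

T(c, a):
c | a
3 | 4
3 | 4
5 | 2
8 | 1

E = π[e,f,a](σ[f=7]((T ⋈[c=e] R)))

σ filters on f, owned by the right side.
E' = π[e,f,a]((T ⋈[c=e] σ[f=7](R)))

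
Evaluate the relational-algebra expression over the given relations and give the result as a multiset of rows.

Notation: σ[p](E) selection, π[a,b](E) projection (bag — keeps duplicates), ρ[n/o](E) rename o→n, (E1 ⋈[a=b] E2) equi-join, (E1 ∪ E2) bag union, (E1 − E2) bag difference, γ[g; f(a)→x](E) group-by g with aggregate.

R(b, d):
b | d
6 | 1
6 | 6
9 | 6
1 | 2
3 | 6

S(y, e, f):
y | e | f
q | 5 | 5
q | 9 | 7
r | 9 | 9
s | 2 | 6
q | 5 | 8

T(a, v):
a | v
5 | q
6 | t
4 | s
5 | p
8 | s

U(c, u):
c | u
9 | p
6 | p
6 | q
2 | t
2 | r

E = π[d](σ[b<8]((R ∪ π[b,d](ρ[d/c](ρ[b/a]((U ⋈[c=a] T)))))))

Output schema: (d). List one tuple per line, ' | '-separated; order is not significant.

Per-node cardinality:
  R → 5
  U → 5
  T → 5
  (U ⋈[c=a] T) → 2
  ρ[b/a]((U ⋈[c=a] T)) → 2
  ρ[d/c](ρ[b/a]((U ⋈[c=a] T))) → 2
  π[b,d](ρ[d/c](ρ[b/a]((U ⋈[c=a] T)))) → 2
  (R ∪ π[b,d](ρ[d/c](ρ[b/a]((U ⋈[c=a] T))))) → 7
  σ[b<8]((R ∪ π[b,d](ρ[d/c](ρ[b/a]((U ⋈[c=a] T)))))) → 6
  π[d](σ[b<8]((R ∪ π[b,d](ρ[d/c](ρ[b/a]((U ⋈[c=a] T))))))) → 6

== RESULT ==
d
1
2
6
6
6
6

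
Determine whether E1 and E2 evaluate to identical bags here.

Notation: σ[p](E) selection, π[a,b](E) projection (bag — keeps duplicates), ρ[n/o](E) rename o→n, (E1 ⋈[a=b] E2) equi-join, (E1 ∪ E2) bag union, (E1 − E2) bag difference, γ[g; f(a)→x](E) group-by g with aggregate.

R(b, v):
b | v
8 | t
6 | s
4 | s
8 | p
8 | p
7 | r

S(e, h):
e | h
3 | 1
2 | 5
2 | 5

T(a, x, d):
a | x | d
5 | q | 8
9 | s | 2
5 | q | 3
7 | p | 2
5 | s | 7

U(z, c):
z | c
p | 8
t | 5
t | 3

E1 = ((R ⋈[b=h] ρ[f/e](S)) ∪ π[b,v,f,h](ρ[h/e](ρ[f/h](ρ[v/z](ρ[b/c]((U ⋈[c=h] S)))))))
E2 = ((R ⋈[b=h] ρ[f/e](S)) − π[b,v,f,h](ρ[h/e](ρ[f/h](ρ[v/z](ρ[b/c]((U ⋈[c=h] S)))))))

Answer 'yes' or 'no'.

E1 stepwise |·|:
  R → 6
  S → 3
  ρ[f/e](S) → 3
  (R ⋈[b=h] ρ[f/e](S)) → 0
  U → 3
  S → 3
  (U ⋈[c=h] S) → 2
  ρ[b/c]((U ⋈[c=h] S)) → 2
  ρ[v/z](ρ[b/c]((U ⋈[c=h] S))) → 2
  ρ[f/h](ρ[v/z](ρ[b/c]((U ⋈[c=h] S)))) → 2
  ρ[h/e](ρ[f/h](ρ[v/z](ρ[b/c]((U ⋈[c=h] S))))) → 2
  π[b,v,f,h](ρ[h/e](ρ[f/h](ρ[v/z](ρ[b/c]((U ⋈[c=h] S)))))) → 2
  ((R ⋈[b=h] ρ[f/e](S)) ∪ π[b,v,f,h](ρ[h/e](ρ[f/h](ρ[v/z](ρ[b/c]((U ⋈[c=h] S))))))) → 2
E2 stepwise |·|:
  R → 6
  S → 3
  ρ[f/e](S) → 3
  (R ⋈[b=h] ρ[f/e](S)) → 0
  U → 3
  S → 3
  (U ⋈[c=h] S) → 2
  ρ[b/c]((U ⋈[c=h] S)) → 2
  ρ[v/z](ρ[b/c]((U ⋈[c=h] S))) → 2
  ρ[f/h](ρ[v/z](ρ[b/c]((U ⋈[c=h] S)))) → 2
  ρ[h/e](ρ[f/h](ρ[v/z](ρ[b/c]((U ⋈[c=h] S))))) → 2
  π[b,v,f,h](ρ[h/e](ρ[f/h](ρ[v/z](ρ[b/c]((U ⋈[c=h] S)))))) → 2
  ((R ⋈[b=h] ρ[f/e](S)) − π[b,v,f,h](ρ[h/e](ρ[f/h](ρ[v/z](ρ[b/c]((U ⋈[c=h] S))))))) → 0

E1 result:
b | v | f | h
5 | t | 5 | 2
5 | t | 5 | 2
E2 result:
b | v | f | h
(0 rows)
Witness: (5, 't', 5, 2) appears 2× in E1 but 0× in E2.

no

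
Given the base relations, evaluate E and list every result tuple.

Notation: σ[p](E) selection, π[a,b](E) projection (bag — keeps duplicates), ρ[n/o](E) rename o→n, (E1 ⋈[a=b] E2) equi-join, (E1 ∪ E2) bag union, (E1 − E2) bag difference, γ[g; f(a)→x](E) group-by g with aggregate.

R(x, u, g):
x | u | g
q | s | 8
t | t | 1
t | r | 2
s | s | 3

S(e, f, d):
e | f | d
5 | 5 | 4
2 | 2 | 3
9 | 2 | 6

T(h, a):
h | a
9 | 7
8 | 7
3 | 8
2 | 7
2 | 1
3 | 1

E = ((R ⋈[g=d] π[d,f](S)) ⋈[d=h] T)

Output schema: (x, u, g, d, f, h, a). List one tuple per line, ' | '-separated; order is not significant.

Subexpression sizes:
  R → 4
  S → 3
  π[d,f](S) → 3
  (R ⋈[g=d] π[d,f](S)) → 1
  T → 6
  ((R ⋈[g=d] π[d,f](S)) ⋈[d=h] T) → 2

== RESULT ==
x | u | g | d | f | h | a
s | s | 3 | 3 | 2 | 3 | 1
s | s | 3 | 3 | 2 | 3 | 8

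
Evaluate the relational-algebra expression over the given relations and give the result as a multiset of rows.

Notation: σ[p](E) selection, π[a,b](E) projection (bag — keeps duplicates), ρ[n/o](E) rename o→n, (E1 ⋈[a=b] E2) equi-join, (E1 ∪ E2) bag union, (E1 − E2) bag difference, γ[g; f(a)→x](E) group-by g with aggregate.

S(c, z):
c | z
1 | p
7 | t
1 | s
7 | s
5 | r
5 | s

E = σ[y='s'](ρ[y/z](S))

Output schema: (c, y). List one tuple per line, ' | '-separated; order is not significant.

Stepwise |·|:
  S → 6
  ρ[y/z](S) → 6
  σ[y='s'](ρ[y/z](S)) → 3

== RESULT ==
c | y
1 | s
5 | s
7 | s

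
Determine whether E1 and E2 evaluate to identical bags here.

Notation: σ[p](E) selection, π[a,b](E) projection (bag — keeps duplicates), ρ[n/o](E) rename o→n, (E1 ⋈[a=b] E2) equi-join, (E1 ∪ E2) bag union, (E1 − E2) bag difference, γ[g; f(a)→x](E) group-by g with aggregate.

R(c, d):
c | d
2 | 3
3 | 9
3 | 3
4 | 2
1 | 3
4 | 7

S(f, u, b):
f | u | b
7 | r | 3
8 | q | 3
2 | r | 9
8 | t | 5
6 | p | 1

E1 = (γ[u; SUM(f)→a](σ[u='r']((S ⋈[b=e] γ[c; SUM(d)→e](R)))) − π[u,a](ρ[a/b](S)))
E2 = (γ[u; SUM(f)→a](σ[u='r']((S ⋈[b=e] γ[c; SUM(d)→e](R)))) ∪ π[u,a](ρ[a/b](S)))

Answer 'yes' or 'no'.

E1 row counts bottom-up:
  S → 5
  R → 6
  γ[c; SUM(d)→e](R) → 4
  (S ⋈[b=e] γ[c; SUM(d)→e](R)) → 5
  σ[u='r']((S ⋈[b=e] γ[c; SUM(d)→e](R))) → 3
  γ[u; SUM(f)→a](σ[u='r']((S ⋈[b=e] γ[c; SUM(d)→e](R)))) → 1
  S → 5
  ρ[a/b](S) → 5
  π[u,a](ρ[a/b](S)) → 5
  (γ[u; SUM(f)→a](σ[u='r']((S ⋈[b=e] γ[c; SUM(d)→e](R)))) − π[u,a](ρ[a/b](S))) → 1
E2 row counts bottom-up:
  S → 5
  R → 6
  γ[c; SUM(d)→e](R) → 4
  (S ⋈[b=e] γ[c; SUM(d)→e](R)) → 5
  σ[u='r']((S ⋈[b=e] γ[c; SUM(d)→e](R))) → 3
  γ[u; SUM(f)→a](σ[u='r']((S ⋈[b=e] γ[c; SUM(d)→e](R)))) → 1
  S → 5
  ρ[a/b](S) → 5
  π[u,a](ρ[a/b](S)) → 5
  (γ[u; SUM(f)→a](σ[u='r']((S ⋈[b=e] γ[c; SUM(d)→e](R)))) ∪ π[u,a](ρ[a/b](S))) → 6

E1 result:
u | a
r | 16
E2 result:
u | a
p | 1
q | 3
r | 3
r | 9
r | 16
t | 5
Witness: ('p', 1) appears 0× in E1 but 1× in E2.

no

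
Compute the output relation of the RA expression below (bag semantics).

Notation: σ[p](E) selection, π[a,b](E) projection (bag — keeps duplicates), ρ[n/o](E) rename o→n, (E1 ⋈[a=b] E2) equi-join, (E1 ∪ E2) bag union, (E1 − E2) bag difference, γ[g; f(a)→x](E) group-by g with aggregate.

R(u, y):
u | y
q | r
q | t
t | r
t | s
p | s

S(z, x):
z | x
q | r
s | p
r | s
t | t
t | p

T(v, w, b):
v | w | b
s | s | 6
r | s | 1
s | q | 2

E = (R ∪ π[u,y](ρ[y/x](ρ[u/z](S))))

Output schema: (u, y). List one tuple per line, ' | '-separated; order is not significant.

Per-node cardinality:
  R → 5
  S → 5
  ρ[u/z](S) → 5
  ρ[y/x](ρ[u/z](S)) → 5
  π[u,y](ρ[y/x](ρ[u/z](S))) → 5
  (R ∪ π[u,y](ρ[y/x](ρ[u/z](S)))) → 10

== RESULT ==
u | y
p | s
q | r
q | r
q | t
r | s
s | p
t | p
t | r
t | s
t | t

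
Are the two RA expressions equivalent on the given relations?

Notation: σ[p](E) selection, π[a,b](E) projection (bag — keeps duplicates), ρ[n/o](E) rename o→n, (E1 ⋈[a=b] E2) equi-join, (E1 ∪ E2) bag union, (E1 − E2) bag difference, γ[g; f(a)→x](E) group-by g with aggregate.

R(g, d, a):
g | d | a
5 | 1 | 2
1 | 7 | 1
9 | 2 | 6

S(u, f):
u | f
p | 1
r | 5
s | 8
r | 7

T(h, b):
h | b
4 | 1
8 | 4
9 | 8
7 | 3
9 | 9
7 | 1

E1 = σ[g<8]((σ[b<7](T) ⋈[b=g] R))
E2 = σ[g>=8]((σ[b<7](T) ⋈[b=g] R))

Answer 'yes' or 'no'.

E1 stepwise |·|:
  T → 6
  σ[b<7](T) → 4
  R → 3
  (σ[b<7](T) ⋈[b=g] R) → 2
  σ[g<8]((σ[b<7](T) ⋈[b=g] R)) → 2
E2 stepwise |·|:
  T → 6
  σ[b<7](T) → 4
  R → 3
  (σ[b<7](T) ⋈[b=g] R) → 2
  σ[g>=8]((σ[b<7](T) ⋈[b=g] R)) → 0

E1 result:
h | b | g | d | a
4 | 1 | 1 | 7 | 1
7 | 1 | 1 | 7 | 1
E2 result:
h | b | g | d | a
(0 rows)
Witness: (7, 1, 1, 7, 1) appears 1× in E1 but 0× in E2.

no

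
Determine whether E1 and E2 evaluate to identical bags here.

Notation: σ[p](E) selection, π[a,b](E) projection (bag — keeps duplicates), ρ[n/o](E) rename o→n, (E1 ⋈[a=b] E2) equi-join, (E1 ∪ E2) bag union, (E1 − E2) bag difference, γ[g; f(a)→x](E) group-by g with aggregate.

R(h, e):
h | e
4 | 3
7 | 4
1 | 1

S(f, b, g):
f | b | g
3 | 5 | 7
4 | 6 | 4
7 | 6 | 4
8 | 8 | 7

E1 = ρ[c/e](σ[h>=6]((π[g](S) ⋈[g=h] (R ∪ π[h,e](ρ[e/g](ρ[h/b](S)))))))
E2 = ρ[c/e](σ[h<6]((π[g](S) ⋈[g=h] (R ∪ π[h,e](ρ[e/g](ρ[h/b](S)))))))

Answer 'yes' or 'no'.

E1 subexpression sizes:
  S → 4
  π[g](S) → 4
  R → 3
  S → 4
  ρ[h/b](S) → 4
  ρ[e/g](ρ[h/b](S)) → 4
  π[h,e](ρ[e/g](ρ[h/b](S))) → 4
  (R ∪ π[h,e](ρ[e/g](ρ[h/b](S)))) → 7
  (π[g](S) ⋈[g=h] (R ∪ π[h,e](ρ[e/g](ρ[h/b](S))))) → 4
  σ[h>=6]((π[g](S) ⋈[g=h] (R ∪ π[h,e](ρ[e/g](ρ[h/b](S)))))) → 2
  ρ[c/e](σ[h>=6]((π[g](S) ⋈[g=h] (R ∪ π[h,e](ρ[e/g](ρ[h/b](S))))))) → 2
E2 subexpression sizes:
  S → 4
  π[g](S) → 4
  R → 3
  S → 4
  ρ[h/b](S) → 4
  ρ[e/g](ρ[h/b](S)) → 4
  π[h,e](ρ[e/g](ρ[h/b](S))) → 4
  (R ∪ π[h,e](ρ[e/g](ρ[h/b](S)))) → 7
  (π[g](S) ⋈[g=h] (R ∪ π[h,e](ρ[e/g](ρ[h/b](S))))) → 4
  σ[h<6]((π[g](S) ⋈[g=h] (R ∪ π[h,e](ρ[e/g](ρ[h/b](S)))))) → 2
  ρ[c/e](σ[h<6]((π[g](S) ⋈[g=h] (R ∪ π[h,e](ρ[e/g](ρ[h/b](S))))))) → 2

E1 result:
g | h | c
7 | 7 | 4
7 | 7 | 4
E2 result:
g | h | c
4 | 4 | 3
4 | 4 | 3
Witness: (4, 4, 3) appears 0× in E1 but 2× in E2.

no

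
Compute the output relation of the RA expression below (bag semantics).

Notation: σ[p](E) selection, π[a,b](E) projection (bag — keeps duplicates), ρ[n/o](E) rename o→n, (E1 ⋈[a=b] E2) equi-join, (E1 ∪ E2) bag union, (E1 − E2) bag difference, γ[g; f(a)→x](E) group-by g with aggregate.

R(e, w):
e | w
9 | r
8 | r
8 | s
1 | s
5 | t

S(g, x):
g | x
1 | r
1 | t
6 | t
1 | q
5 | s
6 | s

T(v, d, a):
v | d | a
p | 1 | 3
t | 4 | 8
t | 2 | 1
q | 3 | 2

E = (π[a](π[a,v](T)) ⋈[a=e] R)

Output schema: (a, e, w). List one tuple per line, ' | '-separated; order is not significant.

Per-node cardinality:
  T → 4
  π[a,v](T) → 4
  π[a](π[a,v](T)) → 4
  R → 5
  (π[a](π[a,v](T)) ⋈[a=e] R) → 3

== RESULT ==
a | e | w
1 | 1 | s
8 | 8 | r
8 | 8 | s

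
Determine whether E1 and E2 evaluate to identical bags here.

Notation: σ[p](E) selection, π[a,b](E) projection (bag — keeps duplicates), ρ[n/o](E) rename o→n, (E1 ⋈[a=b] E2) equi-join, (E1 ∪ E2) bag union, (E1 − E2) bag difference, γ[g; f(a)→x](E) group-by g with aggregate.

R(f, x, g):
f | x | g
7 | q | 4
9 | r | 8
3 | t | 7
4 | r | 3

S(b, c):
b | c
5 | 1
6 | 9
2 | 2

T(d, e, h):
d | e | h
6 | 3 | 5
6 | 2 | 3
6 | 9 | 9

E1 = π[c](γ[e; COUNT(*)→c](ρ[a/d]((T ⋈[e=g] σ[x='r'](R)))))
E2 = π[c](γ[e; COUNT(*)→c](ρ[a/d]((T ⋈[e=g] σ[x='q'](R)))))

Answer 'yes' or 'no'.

E1 per-node cardinality:
  T → 3
  R → 4
  σ[x='r'](R) → 2
  (T ⋈[e=g] σ[x='r'](R)) → 1
  ρ[a/d]((T ⋈[e=g] σ[x='r'](R))) → 1
  γ[e; COUNT(*)→c](ρ[a/d]((T ⋈[e=g] σ[x='r'](R)))) → 1
  π[c](γ[e; COUNT(*)→c](ρ[a/d]((T ⋈[e=g] σ[x='r'](R))))) → 1
E2 per-node cardinality:
  T → 3
  R → 4
  σ[x='q'](R) → 1
  (T ⋈[e=g] σ[x='q'](R)) → 0
  ρ[a/d]((T ⋈[e=g] σ[x='q'](R))) → 0
  γ[e; COUNT(*)→c](ρ[a/d]((T ⋈[e=g] σ[x='q'](R)))) → 0
  π[c](γ[e; COUNT(*)→c](ρ[a/d]((T ⋈[e=g] σ[x='q'](R))))) → 0

E1 result:
c
1
E2 result:
c
(0 rows)
Witness: (1,) appears 1× in E1 but 0× in E2.

no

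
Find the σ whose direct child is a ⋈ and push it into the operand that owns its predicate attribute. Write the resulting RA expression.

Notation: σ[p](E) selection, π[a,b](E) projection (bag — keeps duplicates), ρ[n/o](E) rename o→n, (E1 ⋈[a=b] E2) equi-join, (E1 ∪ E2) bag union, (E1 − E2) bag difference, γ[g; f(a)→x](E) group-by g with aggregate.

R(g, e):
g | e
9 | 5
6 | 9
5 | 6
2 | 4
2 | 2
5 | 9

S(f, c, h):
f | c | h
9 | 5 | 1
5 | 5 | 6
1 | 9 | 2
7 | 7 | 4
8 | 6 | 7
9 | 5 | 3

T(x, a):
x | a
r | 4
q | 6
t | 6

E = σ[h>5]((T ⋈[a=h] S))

σ filters on h, owned by the right side.
E' = (T ⋈[a=h] σ[h>5](S))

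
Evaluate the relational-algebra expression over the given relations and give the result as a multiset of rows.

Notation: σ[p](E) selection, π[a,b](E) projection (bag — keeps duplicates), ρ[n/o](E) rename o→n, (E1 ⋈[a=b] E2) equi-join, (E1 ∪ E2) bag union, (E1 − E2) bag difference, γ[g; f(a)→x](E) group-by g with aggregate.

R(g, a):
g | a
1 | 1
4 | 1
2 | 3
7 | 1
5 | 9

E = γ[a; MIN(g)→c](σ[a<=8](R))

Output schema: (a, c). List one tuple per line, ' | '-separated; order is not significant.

Subexpression sizes:
  R → 5
  σ[a<=8](R) → 4
  γ[a; MIN(g)→c](σ[a<=8](R)) → 2

== RESULT ==
a | c
1 | 1
3 | 2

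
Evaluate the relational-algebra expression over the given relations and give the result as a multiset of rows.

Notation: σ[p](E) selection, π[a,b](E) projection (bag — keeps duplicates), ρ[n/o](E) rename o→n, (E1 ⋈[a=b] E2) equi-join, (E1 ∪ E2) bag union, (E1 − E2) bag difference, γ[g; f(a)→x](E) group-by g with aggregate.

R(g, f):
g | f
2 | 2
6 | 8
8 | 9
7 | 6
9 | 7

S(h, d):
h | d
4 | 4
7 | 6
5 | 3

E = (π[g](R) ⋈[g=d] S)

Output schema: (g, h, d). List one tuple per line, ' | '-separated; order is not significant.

Row counts bottom-up:
  R → 5
  π[g](R) → 5
  S → 3
  (π[g](R) ⋈[g=d] S) → 1

== RESULT ==
g | h | d
6 | 7 | 6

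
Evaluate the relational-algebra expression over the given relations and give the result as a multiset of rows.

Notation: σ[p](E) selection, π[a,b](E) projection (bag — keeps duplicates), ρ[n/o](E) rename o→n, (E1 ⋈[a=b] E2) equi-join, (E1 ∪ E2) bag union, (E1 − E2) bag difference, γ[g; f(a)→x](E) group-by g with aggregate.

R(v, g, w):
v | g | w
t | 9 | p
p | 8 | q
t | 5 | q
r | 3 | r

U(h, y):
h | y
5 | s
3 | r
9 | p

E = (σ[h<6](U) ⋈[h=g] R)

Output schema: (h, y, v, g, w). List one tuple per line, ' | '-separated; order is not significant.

Per-node cardinality:
  U → 3
  σ[h<6](U) → 2
  R → 4
  (σ[h<6](U) ⋈[h=g] R) → 2

== RESULT ==
h | y | v | g | w
3 | r | r | 3 | r
5 | s | t | 5 | q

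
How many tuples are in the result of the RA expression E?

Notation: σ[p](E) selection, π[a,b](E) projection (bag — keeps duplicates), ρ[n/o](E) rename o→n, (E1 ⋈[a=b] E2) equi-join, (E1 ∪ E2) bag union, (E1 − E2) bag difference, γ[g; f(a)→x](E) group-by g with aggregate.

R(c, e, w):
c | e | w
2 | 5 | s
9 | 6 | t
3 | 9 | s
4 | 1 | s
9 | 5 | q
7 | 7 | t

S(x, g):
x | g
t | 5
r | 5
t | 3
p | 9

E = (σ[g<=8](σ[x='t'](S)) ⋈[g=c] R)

Subexpression sizes:
  S → 4
  σ[x='t'](S) → 2
  σ[g<=8](σ[x='t'](S)) → 2
  R → 6
  (σ[g<=8](σ[x='t'](S)) ⋈[g=c] R) → 1

|E| = 1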